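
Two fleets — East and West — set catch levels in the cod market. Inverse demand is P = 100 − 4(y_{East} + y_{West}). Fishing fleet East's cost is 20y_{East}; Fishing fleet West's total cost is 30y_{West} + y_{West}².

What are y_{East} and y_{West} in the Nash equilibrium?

8.125, 3.75

Fishing fleet East's profit: π = y_{East}(100 − 4(y_{East} + y_{West})) − 20y_{East}.
∂π/∂y_{East} = 80 − 8y_{East} − 4y_{West} = 0, so y_{East} = 10 − 0.5y_{West}.
For West: ∂π/∂y_{West} = 70 − 10y_{West} − 4y_{East} = 0 ⇒ y_{West} = 7 − 0.4y_{East}.
Plugging y_{West} into East's best response: y_{East} = 10 − 0.5(7 − 0.4y_{East}) ⇒ 0.8y_{East} = 6.5, so y_{East} = 8.125.
Then y_{West} = 7 − 0.4·8.125 = 3.75.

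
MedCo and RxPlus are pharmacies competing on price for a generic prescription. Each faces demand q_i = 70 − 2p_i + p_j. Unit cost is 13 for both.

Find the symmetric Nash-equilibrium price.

32

MedCo's profit: π = (p_{MedCo} − 13)(70 − 2p_{MedCo} + p_{RxPlus}).
∂π/∂p_{MedCo} = 96 − 4p_{MedCo} + p_{RxPlus} = 0 ⇒ p_{MedCo} = 24 + 0.25p_{RxPlus}.
The game is symmetric, so in equilibrium p_{RxPlus} = p_{MedCo}: the reaction function gives 0.75p_{MedCo} = 24, hence p_{MedCo} = 32.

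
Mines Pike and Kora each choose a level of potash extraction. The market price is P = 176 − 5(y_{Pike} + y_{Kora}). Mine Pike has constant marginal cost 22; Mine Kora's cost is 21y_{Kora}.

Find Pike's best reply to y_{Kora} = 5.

12.9

Mine Pike's profit: π = y_{Pike}(176 − 5(y_{Pike} + y_{Kora})) − 22y_{Pike}.
∂π/∂y_{Pike} = 154 − 10y_{Pike} − 5y_{Kora} = 0, so y_{Pike} = 15.4 − 0.5y_{Kora}.
At y_{Kora} = 5: y_{Pike} = 15.4 − 0.5·5 = 12.9.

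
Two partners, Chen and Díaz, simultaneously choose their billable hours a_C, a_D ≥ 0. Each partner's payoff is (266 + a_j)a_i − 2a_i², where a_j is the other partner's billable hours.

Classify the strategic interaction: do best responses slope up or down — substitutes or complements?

strategic complements

Chen's payoff is (266 + a_D)a_C − 2a_C².
∂π/∂a_C = 266 + a_D − 4a_C = 0, so a_C = 66.5 + 0.25a_D.
The best-response slope da_C/da_D = 0.25 > 0: the reaction function is upward-sloping, so the choices are strategic complements.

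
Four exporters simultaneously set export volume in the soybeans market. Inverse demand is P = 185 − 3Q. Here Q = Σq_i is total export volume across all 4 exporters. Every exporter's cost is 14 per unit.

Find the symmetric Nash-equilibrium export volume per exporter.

A representative exporter's profit is π_i = q_i(185 − 3Q) − 14q_i, with Q = q_i + Σ_{j≠i} q_j.
First-order condition: 171 − 6q_i − 3Σ_{j≠i} q_j = 0.
Imposing symmetry (q_j = q for all j) turns Σ_{j≠i} q_j into 3q, so 171 = 15q and q = 11.4.

11.4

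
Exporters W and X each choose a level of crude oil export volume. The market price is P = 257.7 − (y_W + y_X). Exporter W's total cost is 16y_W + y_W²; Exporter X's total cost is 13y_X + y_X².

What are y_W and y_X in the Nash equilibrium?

Exporter W's profit: π = y_W(257.7 − (y_W + y_X)) − 16y_W − y_W².
∂π/∂y_W = 241.7 − 4y_W − y_X = 0, so y_W = 60.425 − 0.25y_X.
By the same steps for X: y_X = 61.175 − 0.25y_W.
Solving the two reaction functions simultaneously: (1 − (−0.25)(−0.25))y_W = 60.425 − 0.25·61.175, so 0.9375y_W = 7221/160 and y_W = 48.14.
Then y_X = 61.175 − 0.25·48.14 = 49.14.

48.14, 49.14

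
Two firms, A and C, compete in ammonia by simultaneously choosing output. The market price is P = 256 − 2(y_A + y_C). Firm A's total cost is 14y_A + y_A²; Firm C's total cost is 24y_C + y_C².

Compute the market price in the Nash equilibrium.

Firm A's profit: π = y_A(256 − 2(y_A + y_C)) − 14y_A − y_A².
∂π/∂y_A = 242 − 6y_A − 2y_C = 0, so y_A = 121/3 − (1/3)y_C.
By the same steps for C: y_C = 116/3 − (1/3)y_A.
Plugging y_C into A's best response: y_A = 121/3 − (1/3)(116/3 − (1/3)y_A) ⇒ (8/9)y_A = 247/9, so y_A = 30.875.
Then y_C = 116/3 − (1/3)·30.875 = 28.375.
Equilibrium price: P = 256 − 2·59.25 = 137.5.

137.5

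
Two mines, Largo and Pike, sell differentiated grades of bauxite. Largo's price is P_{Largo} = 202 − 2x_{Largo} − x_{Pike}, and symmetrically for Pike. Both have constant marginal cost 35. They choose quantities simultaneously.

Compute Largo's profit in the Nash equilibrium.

Mine Largo's profit: π = x_{Largo}(202 − 2x_{Largo} − x_{Pike}) − 35x_{Largo}.
∂π/∂x_{Largo} = 167 − 4x_{Largo} − x_{Pike} = 0 ⇒ x_{Largo} = 41.75 − 0.25x_{Pike}.
The game is symmetric, so in equilibrium x_{Pike} = x_{Largo}: the reaction function gives 1.25x_{Largo} = 41.75, hence x_{Largo} = 33.4.
P_{Largo} = 202 − 2·33.4 − 33.4 = 101.8.
Profit = (101.8 − 35)·33.4 = 2231.12.

2231.12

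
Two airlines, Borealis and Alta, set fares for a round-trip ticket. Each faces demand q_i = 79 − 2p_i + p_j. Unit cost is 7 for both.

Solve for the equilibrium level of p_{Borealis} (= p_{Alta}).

31

Borealis's profit: π = (p_{Borealis} − 7)(79 − 2p_{Borealis} + p_{Alta}).
∂π/∂p_{Borealis} = 93 − 4p_{Borealis} + p_{Alta} = 0 ⇒ p_{Borealis} = 23.25 + 0.25p_{Alta}.
The game is symmetric, so in equilibrium p_{Alta} = p_{Borealis}: the reaction function gives 0.75p_{Borealis} = 23.25, hence p_{Borealis} = 31.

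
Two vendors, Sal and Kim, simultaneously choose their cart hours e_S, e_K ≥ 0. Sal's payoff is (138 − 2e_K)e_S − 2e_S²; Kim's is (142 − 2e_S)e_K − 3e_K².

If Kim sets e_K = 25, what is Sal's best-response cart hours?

22

Expanding Sal's payoff: 138e_S − 2e_Ke_S − 2e_S².
∂π/∂e_S = 138 − 2e_K − 4e_S = 0, so e_S = 34.5 − 0.5e_K.
At e_K = 25: e_S = 34.5 − 0.5·25 = 22.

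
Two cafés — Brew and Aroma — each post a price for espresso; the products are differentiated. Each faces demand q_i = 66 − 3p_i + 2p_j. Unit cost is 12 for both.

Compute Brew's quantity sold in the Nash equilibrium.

Brew's profit: π = (p_{Brew} − 12)(66 − 3p_{Brew} + 2p_{Aroma}).
∂π/∂p_{Brew} = 102 − 6p_{Brew} + 2p_{Aroma} = 0 ⇒ p_{Brew} = 17 + (1/3)p_{Aroma}.
Setting p_{Brew} = p_{Aroma} in the reaction function: p_{Brew} = 17 + (1/3)p_{Brew}, so p_{Brew} = 17 / (2/3) = 25.5.
q_{Brew} = 66 − 3·25.5 + 2·25.5 = 40.5.

40.5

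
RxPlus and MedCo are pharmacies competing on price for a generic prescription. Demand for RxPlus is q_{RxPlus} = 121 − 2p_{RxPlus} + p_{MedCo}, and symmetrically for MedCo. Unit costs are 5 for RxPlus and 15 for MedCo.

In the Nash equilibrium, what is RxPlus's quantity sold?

80

RxPlus's profit: π = (p_{RxPlus} − 5)(121 − 2p_{RxPlus} + p_{MedCo}).
∂π/∂p_{RxPlus} = 131 − 4p_{RxPlus} + p_{MedCo} = 0 ⇒ p_{RxPlus} = 32.75 + 0.25p_{MedCo}.
Similarly p_{MedCo} = 37.75 + 0.25p_{RxPlus}.
Plugging p_{MedCo} into RxPlus's best response: p_{RxPlus} = 32.75 + 0.25(37.75 + 0.25p_{RxPlus}) ⇒ 0.9375p_{RxPlus} = 42.1875, so p_{RxPlus} = 45.
Then p_{MedCo} = 37.75 + 0.25·45 = 49.
q_{RxPlus} = 121 − 2·45 + 49 = 80.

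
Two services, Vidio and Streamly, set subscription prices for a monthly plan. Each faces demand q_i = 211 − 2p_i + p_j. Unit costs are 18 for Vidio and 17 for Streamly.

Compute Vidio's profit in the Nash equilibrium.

Vidio's profit: π = (p_{Vidio} − 18)(211 − 2p_{Vidio} + p_{Streamly}).
∂π/∂p_{Vidio} = 247 − 4p_{Vidio} + p_{Streamly} = 0 ⇒ p_{Vidio} = 61.75 + 0.25p_{Streamly}.
Similarly p_{Streamly} = 61.25 + 0.25p_{Vidio}.
Solving the two reaction functions simultaneously: (1 − (0.25)(0.25))p_{Vidio} = 61.75 + 0.25·61.25, so 0.9375p_{Vidio} = 77.0625 and p_{Vidio} = 82.2.
Then p_{Streamly} = 61.25 + 0.25·82.2 = 81.8.
q_{Vidio} = 211 − 2·82.2 + 81.8 = 128.4.
Profit = (82.2 − 18)·128.4 = 8243.28.

8243.28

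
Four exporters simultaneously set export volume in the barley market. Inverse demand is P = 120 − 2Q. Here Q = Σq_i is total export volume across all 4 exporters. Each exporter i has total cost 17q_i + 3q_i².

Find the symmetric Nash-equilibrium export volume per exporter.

A representative exporter's profit is π_i = q_i(120 − 2Q) − 17q_i − 3q_i², with Q = q_i + Σ_{j≠i} q_j.
First-order condition: 103 − 10q_i − 2Σ_{j≠i} q_j = 0.
With identical exporters, set every q_j = q: then 103 − 10q − 6q = 0, i.e. q = 103/16 = 6.4375.

6.4375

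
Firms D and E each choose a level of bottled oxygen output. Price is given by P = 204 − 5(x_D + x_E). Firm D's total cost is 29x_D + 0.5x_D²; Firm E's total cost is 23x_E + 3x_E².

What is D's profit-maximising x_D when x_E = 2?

15

Firm D's profit: π = x_D(204 − 5(x_D + x_E)) − 29x_D − 0.5x_D².
∂π/∂x_D = 175 − 11x_D − 5x_E = 0, so x_D = 175/11 − (5/11)x_E.
At x_E = 2: x_D = 175/11 − (5/11)·2 = 15.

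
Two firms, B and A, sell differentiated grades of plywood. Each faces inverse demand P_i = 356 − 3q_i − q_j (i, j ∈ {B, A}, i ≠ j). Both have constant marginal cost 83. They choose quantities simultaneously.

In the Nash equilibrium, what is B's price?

200

Firm B's profit: π = q_B(356 − 3q_B − q_A) − 83q_B.
∂π/∂q_B = 273 − 6q_B − q_A = 0 ⇒ q_B = 45.5 − (1/6)q_A.
By symmetry q_A = q_B; substituting into the reaction function, (7/6)q_B = 45.5 and q_B = 39.
P_B = 356 − 3·39 − 39 = 200.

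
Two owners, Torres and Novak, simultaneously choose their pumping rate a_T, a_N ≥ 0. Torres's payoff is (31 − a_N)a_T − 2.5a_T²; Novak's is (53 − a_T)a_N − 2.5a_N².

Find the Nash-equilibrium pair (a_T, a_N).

Expanding Torres's payoff: 31a_T − a_Na_T − 2.5a_T².
∂π/∂a_T = 31 − a_N − 5a_T = 0, so a_T = 6.2 − 0.2a_N.
Likewise for Novak: a_N = 10.6 − 0.2a_T.
Substituting the second reaction function into the first: a_T = 6.2 − 0.2(10.6 − 0.2a_T), which gives 0.96a_T = 4.08 ⇒ a_T = 4.25.
Then a_N = 10.6 − 0.2·4.25 = 9.75.

4.25, 9.75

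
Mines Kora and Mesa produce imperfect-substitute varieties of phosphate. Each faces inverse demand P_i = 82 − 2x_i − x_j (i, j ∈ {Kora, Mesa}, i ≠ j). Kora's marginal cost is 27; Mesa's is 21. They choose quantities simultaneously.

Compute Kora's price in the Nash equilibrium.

48.2

Mine Kora's profit: π = x_{Kora}(82 − 2x_{Kora} − x_{Mesa}) − 27x_{Kora}.
∂π/∂x_{Kora} = 55 − 4x_{Kora} − x_{Mesa} = 0 ⇒ x_{Kora} = 13.75 − 0.25x_{Mesa}.
Similarly x_{Mesa} = 15.25 − 0.25x_{Kora}.
Substituting the second reaction function into the first: x_{Kora} = 13.75 − 0.25(15.25 − 0.25x_{Kora}), which gives 0.9375x_{Kora} = 9.9375 ⇒ x_{Kora} = 10.6.
Then x_{Mesa} = 15.25 − 0.25·10.6 = 12.6.
P_{Kora} = 82 − 2·10.6 − 12.6 = 48.2.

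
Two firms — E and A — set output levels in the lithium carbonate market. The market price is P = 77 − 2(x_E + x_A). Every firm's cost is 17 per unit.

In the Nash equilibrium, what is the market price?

Firm E's profit: π = x_E(77 − 2(x_E + x_A)) − 17x_E.
∂π/∂x_E = 60 − 4x_E − 2x_A = 0, so x_E = 15 − 0.5x_A.
The game is symmetric, so in equilibrium x_A = x_E: the reaction function gives 1.5x_E = 15, hence x_E = 10.
Equilibrium price: P = 77 − 2·20 = 37.

37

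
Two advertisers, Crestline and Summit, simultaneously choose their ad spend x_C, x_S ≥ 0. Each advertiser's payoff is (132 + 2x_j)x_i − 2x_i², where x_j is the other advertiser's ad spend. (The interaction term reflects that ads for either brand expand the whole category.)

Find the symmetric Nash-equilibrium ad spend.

Crestline's payoff is (132 + 2x_S)x_C − 2x_C².
∂π/∂x_C = 132 + 2x_S − 4x_C = 0, so x_C = 33 + 0.5x_S.
The game is symmetric, so in equilibrium x_S = x_C: the reaction function gives 0.5x_C = 33, hence x_C = 66.

66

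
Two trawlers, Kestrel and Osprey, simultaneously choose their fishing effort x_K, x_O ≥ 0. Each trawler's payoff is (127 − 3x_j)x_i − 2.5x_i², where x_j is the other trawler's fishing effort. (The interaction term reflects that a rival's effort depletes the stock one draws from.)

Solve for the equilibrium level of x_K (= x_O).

Kestrel's payoff is (127 − 3x_O)x_K − 2.5x_K².
∂π/∂x_K = 127 − 3x_O − 5x_K = 0, so x_K = 25.4 − 0.6x_O.
Setting x_K = x_O in the reaction function: x_K = 25.4 − 0.6x_K, so x_K = 25.4 / 1.6 = 15.875.

15.875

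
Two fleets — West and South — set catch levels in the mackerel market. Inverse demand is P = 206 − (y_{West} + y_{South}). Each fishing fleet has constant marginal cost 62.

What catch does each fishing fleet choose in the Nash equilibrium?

48

Fishing fleet West's profit: π = y_{West}(206 − (y_{West} + y_{South})) − 62y_{West}.
∂π/∂y_{West} = 144 − 2y_{West} − y_{South} = 0, so y_{West} = 72 − 0.5y_{South}.
Setting y_{West} = y_{South} in the reaction function: y_{West} = 72 − 0.5y_{West}, so y_{West} = 72 / 1.5 = 48.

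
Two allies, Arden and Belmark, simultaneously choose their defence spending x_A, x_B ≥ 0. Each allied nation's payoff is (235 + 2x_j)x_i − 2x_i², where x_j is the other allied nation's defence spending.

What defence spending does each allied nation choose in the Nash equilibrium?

Arden's payoff is (235 + 2x_B)x_A − 2x_A².
∂π/∂x_A = 235 + 2x_B − 4x_A = 0, so x_A = 58.75 + 0.5x_B.
By symmetry x_B = x_A; substituting into the reaction function, 0.5x_A = 58.75 and x_A = 117.5.

117.5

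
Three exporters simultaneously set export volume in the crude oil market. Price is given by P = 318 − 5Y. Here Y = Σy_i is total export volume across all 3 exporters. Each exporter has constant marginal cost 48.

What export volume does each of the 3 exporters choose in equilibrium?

A representative exporter's profit is π_i = y_i(318 − 5Y) − 48y_i, with Y = y_i + Σ_{j≠i} y_j.
First-order condition: 270 − 10y_i − 5Σ_{j≠i} y_j = 0.
In a symmetric equilibrium every exporter chooses the same y, so Σ_{j≠i} y_j = 2y. The condition becomes 270 − 20y = 0, giving y = 270/20 = 13.5.

13.5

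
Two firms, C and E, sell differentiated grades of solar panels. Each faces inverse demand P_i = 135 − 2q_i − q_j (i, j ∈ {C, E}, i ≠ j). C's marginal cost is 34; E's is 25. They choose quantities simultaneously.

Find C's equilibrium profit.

Firm C's profit: π = q_C(135 − 2q_C − q_E) − 34q_C.
∂π/∂q_C = 101 − 4q_C − q_E = 0 ⇒ q_C = 25.25 − 0.25q_E.
Similarly q_E = 27.5 − 0.25q_C.
Solving the two reaction functions simultaneously: (1 − (−0.25)(−0.25))q_C = 25.25 − 0.25·27.5, so 0.9375q_C = 18.375 and q_C = 19.6.
Then q_E = 27.5 − 0.25·19.6 = 22.6.
P_C = 135 − 2·19.6 − 22.6 = 73.2.
Profit = (73.2 − 34)·19.6 = 768.32.

768.32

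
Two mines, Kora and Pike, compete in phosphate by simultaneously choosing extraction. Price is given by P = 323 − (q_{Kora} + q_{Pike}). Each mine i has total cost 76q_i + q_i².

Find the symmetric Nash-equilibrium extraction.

49.4

Mine Kora's profit: π = q_{Kora}(323 − (q_{Kora} + q_{Pike})) − 76q_{Kora} − q_{Kora}².
∂π/∂q_{Kora} = 247 − 4q_{Kora} − q_{Pike} = 0, so q_{Kora} = 61.75 − 0.25q_{Pike}.
By symmetry q_{Pike} = q_{Kora}; substituting into the reaction function, 1.25q_{Kora} = 61.75 and q_{Kora} = 49.4.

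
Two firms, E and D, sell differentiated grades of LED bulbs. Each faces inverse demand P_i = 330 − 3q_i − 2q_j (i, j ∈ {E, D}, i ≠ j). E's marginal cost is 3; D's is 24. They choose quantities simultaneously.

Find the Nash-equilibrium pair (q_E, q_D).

Firm E's profit: π = q_E(330 − 3q_E − 2q_D) − 3q_E.
∂π/∂q_E = 327 − 6q_E − 2q_D = 0 ⇒ q_E = 54.5 − (1/3)q_D.
Similarly q_D = 51 − (1/3)q_E.
Solving the two reaction functions simultaneously: (1 − (−1/3)(−1/3))q_E = 54.5 − (1/3)·51, so (8/9)q_E = 37.5 and q_E = 42.1875.
Then q_D = 51 − (1/3)·42.1875 = 36.9375.

42.1875, 36.9375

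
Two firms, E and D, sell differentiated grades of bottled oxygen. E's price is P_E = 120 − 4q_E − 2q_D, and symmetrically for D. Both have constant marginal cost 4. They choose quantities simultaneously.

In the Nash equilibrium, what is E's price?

50.4

Firm E's profit: π = q_E(120 − 4q_E − 2q_D) − 4q_E.
∂π/∂q_E = 116 − 8q_E − 2q_D = 0 ⇒ q_E = 14.5 − 0.25q_D.
By symmetry q_D = q_E; substituting into the reaction function, 1.25q_E = 14.5 and q_E = 11.6.
P_E = 120 − 4·11.6 − 2·11.6 = 50.4.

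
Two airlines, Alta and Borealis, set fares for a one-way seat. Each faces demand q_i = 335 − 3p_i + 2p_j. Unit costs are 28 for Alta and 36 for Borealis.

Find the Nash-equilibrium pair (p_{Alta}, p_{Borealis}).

106.25, 109.25

Alta's profit: π = (p_{Alta} − 28)(335 − 3p_{Alta} + 2p_{Borealis}).
∂π/∂p_{Alta} = 419 − 6p_{Alta} + 2p_{Borealis} = 0 ⇒ p_{Alta} = 419/6 + (1/3)p_{Borealis}.
Similarly p_{Borealis} = 443/6 + (1/3)p_{Alta}.
Solving the two reaction functions simultaneously: (1 − (1/3)(1/3))p_{Alta} = 419/6 + (1/3)·(443/6), so (8/9)p_{Alta} = 850/9 and p_{Alta} = 106.25.
Then p_{Borealis} = 443/6 + (1/3)·106.25 = 109.25.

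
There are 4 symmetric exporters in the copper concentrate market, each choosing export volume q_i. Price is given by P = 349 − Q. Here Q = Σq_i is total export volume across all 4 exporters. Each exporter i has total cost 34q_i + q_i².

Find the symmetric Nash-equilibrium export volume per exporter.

45

A representative exporter's profit is π_i = q_i(349 − Q) − 34q_i − q_i², with Q = q_i + Σ_{j≠i} q_j.
First-order condition: 315 − 4q_i − Σ_{j≠i} q_j = 0.
Imposing symmetry (q_j = q for all j) turns Σ_{j≠i} q_j into 3q, so 315 = 7q and q = 45.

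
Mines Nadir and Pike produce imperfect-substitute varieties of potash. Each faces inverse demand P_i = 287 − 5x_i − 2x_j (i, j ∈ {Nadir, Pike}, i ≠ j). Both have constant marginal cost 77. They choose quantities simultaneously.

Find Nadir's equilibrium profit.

Mine Nadir's profit: π = x_{Nadir}(287 − 5x_{Nadir} − 2x_{Pike}) − 77x_{Nadir}.
∂π/∂x_{Nadir} = 210 − 10x_{Nadir} − 2x_{Pike} = 0 ⇒ x_{Nadir} = 21 − 0.2x_{Pike}.
The game is symmetric, so in equilibrium x_{Pike} = x_{Nadir}: the reaction function gives 1.2x_{Nadir} = 21, hence x_{Nadir} = 17.5.
P_{Nadir} = 287 − 5·17.5 − 2·17.5 = 164.5.
Profit = (164.5 − 77)·17.5 = 1531.25.

1531.25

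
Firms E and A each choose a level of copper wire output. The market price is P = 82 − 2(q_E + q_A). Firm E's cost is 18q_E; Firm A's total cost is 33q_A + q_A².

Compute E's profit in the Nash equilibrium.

Firm E's profit: π = q_E(82 − 2(q_E + q_A)) − 18q_E.
∂π/∂q_E = 64 − 4q_E − 2q_A = 0, so q_E = 16 − 0.5q_A.
For A: ∂π/∂q_A = 49 − 6q_A − 2q_E = 0 ⇒ q_A = 49/6 − (1/3)q_E.
Solving the two reaction functions simultaneously: (1 − (−0.5)(−1/3))q_E = 16 − 0.5·(49/6), so (5/6)q_E = 143/12 and q_E = 14.3.
Then q_A = 49/6 − (1/3)·14.3 = 3.4.
Price P = 82 − 2·17.7 = 46.6.
E's profit: (46.6 − 18)·14.3 = 408.98.

408.98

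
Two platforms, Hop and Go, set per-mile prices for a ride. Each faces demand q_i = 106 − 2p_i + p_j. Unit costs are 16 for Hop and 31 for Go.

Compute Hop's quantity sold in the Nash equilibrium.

Hop's profit: π = (p_{Hop} − 16)(106 − 2p_{Hop} + p_{Go}).
∂π/∂p_{Hop} = 138 − 4p_{Hop} + p_{Go} = 0 ⇒ p_{Hop} = 34.5 + 0.25p_{Go}.
Similarly p_{Go} = 42 + 0.25p_{Hop}.
Substituting the second reaction function into the first: p_{Hop} = 34.5 + 0.25(42 + 0.25p_{Hop}), which gives 0.9375p_{Hop} = 45 ⇒ p_{Hop} = 48.
Then p_{Go} = 42 + 0.25·48 = 54.
q_{Hop} = 106 − 2·48 + 54 = 64.

64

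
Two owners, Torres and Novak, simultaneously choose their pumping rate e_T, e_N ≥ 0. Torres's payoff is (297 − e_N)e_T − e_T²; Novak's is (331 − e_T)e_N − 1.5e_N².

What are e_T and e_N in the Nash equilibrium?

Expanding Torres's payoff: 297e_T − e_Ne_T − e_T².
∂π/∂e_T = 297 − e_N − 2e_T = 0, so e_T = 148.5 − 0.5e_N.
Likewise for Novak: e_N = 331/3 − (1/3)e_T.
Solving the two reaction functions simultaneously: (1 − (−0.5)(−1/3))e_T = 148.5 − 0.5·(331/3), so (5/6)e_T = 280/3 and e_T = 112.
Then e_N = 331/3 − (1/3)·112 = 73.

112, 73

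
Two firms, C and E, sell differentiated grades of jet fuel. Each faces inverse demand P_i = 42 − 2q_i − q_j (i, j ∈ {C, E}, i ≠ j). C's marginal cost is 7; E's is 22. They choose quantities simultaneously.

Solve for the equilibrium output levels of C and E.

Firm C's profit: π = q_C(42 − 2q_C − q_E) − 7q_C.
∂π/∂q_C = 35 − 4q_C − q_E = 0 ⇒ q_C = 8.75 − 0.25q_E.
Similarly q_E = 5 − 0.25q_C.
Solving the two reaction functions simultaneously: (1 − (−0.25)(−0.25))q_C = 8.75 − 0.25·5, so 0.9375q_C = 7.5 and q_C = 8.
Then q_E = 5 − 0.25·8 = 3.

8, 3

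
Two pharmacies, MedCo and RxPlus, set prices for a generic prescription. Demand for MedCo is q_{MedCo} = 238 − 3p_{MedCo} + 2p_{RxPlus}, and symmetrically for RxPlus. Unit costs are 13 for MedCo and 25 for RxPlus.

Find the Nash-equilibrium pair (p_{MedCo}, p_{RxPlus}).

MedCo's profit: π = (p_{MedCo} − 13)(238 − 3p_{MedCo} + 2p_{RxPlus}).
∂π/∂p_{MedCo} = 277 − 6p_{MedCo} + 2p_{RxPlus} = 0 ⇒ p_{MedCo} = 277/6 + (1/3)p_{RxPlus}.
Similarly p_{RxPlus} = 313/6 + (1/3)p_{MedCo}.
Plugging p_{RxPlus} into MedCo's best response: p_{MedCo} = 277/6 + (1/3)(313/6 + (1/3)p_{MedCo}) ⇒ (8/9)p_{MedCo} = 572/9, so p_{MedCo} = 71.5.
Then p_{RxPlus} = 313/6 + (1/3)·71.5 = 76.

71.5, 76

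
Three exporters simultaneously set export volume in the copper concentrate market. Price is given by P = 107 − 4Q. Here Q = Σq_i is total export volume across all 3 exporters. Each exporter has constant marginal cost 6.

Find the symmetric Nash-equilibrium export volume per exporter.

A representative exporter's profit is π_i = q_i(107 − 4Q) − 6q_i, with Q = q_i + Σ_{j≠i} q_j.
First-order condition: 101 − 8q_i − 4Σ_{j≠i} q_j = 0.
With identical exporters, set every q_j = q: then 101 − 8q − 8q = 0, i.e. q = 101/16 = 6.3125.

6.3125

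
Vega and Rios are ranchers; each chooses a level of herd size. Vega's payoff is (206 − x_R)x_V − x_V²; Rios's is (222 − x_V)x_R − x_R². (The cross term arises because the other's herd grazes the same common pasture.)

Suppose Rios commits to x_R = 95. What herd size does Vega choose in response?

Expanding Vega's payoff: 206x_V − x_Rx_V − x_V².
∂π/∂x_V = 206 − x_R − 2x_V = 0, so x_V = 103 − 0.5x_R.
At x_R = 95: x_V = 103 − 0.5·95 = 55.5.

55.5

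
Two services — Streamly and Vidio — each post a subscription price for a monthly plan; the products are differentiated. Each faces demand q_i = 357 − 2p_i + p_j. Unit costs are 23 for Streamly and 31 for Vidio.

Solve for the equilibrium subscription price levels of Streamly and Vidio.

135.4, 138.6

Streamly's profit: π = (p_{Streamly} − 23)(357 − 2p_{Streamly} + p_{Vidio}).
∂π/∂p_{Streamly} = 403 − 4p_{Streamly} + p_{Vidio} = 0 ⇒ p_{Streamly} = 100.75 + 0.25p_{Vidio}.
Similarly p_{Vidio} = 104.75 + 0.25p_{Streamly}.
Plugging p_{Vidio} into Streamly's best response: p_{Streamly} = 100.75 + 0.25(104.75 + 0.25p_{Streamly}) ⇒ 0.9375p_{Streamly} = 126.9375, so p_{Streamly} = 135.4.
Then p_{Vidio} = 104.75 + 0.25·135.4 = 138.6.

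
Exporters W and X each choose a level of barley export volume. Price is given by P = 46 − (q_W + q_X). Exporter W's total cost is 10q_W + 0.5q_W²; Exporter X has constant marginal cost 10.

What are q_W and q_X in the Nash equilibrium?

Exporter W's profit: π = q_W(46 − (q_W + q_X)) − 10q_W − 0.5q_W².
∂π/∂q_W = 36 − 3q_W − q_X = 0, so q_W = 12 − (1/3)q_X.
For X: ∂π/∂q_X = 36 − 2q_X − q_W = 0 ⇒ q_X = 18 − 0.5q_W.
Plugging q_X into W's best response: q_W = 12 − (1/3)(18 − 0.5q_W) ⇒ (5/6)q_W = 6, so q_W = 7.2.
Then q_X = 18 − 0.5·7.2 = 14.4.

7.2, 14.4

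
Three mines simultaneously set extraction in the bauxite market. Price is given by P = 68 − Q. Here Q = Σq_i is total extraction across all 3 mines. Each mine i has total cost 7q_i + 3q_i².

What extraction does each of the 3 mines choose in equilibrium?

6.1

A representative mine's profit is π_i = q_i(68 − Q) − 7q_i − 3q_i², with Q = q_i + Σ_{j≠i} q_j.
First-order condition: 61 − 8q_i − Σ_{j≠i} q_j = 0.
With identical mines, set every q_j = q: then 61 − 8q − 2q = 0, i.e. q = 61/10 = 6.1.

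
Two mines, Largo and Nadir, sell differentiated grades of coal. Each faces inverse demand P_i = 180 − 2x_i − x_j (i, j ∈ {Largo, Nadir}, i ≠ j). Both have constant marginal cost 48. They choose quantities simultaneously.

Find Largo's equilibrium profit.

Mine Largo's profit: π = x_{Largo}(180 − 2x_{Largo} − x_{Nadir}) − 48x_{Largo}.
∂π/∂x_{Largo} = 132 − 4x_{Largo} − x_{Nadir} = 0 ⇒ x_{Largo} = 33 − 0.25x_{Nadir}.
Setting x_{Largo} = x_{Nadir} in the reaction function: x_{Largo} = 33 − 0.25x_{Largo}, so x_{Largo} = 33 / 1.25 = 26.4.
P_{Largo} = 180 − 2·26.4 − 26.4 = 100.8.
Profit = (100.8 − 48)·26.4 = 1393.92.

1393.92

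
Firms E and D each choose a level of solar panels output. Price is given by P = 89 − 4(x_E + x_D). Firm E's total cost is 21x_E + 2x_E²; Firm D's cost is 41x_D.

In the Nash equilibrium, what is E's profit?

116.16

Firm E's profit: π = x_E(89 − 4(x_E + x_D)) − 21x_E − 2x_E².
∂π/∂x_E = 68 − 12x_E − 4x_D = 0, so x_E = 17/3 − (1/3)x_D.
For D: ∂π/∂x_D = 48 − 8x_D − 4x_E = 0 ⇒ x_D = 6 − 0.5x_E.
Plugging x_D into E's best response: x_E = 17/3 − (1/3)(6 − 0.5x_E) ⇒ (5/6)x_E = 11/3, so x_E = 4.4.
Then x_D = 6 − 0.5·4.4 = 3.8.
Price P = 89 − 4·8.2 = 56.2.
E's profit: (56.2 − 21)·4.4 − 2(4.4)² = 116.16.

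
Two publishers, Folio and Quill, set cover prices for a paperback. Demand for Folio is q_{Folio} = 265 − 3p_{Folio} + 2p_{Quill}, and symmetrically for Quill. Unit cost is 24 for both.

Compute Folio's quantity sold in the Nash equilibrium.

Folio's profit: π = (p_{Folio} − 24)(265 − 3p_{Folio} + 2p_{Quill}).
∂π/∂p_{Folio} = 337 − 6p_{Folio} + 2p_{Quill} = 0 ⇒ p_{Folio} = 337/6 + (1/3)p_{Quill}.
The game is symmetric, so in equilibrium p_{Quill} = p_{Folio}: the reaction function gives (2/3)p_{Folio} = 337/6, hence p_{Folio} = 84.25.
q_{Folio} = 265 − 3·84.25 + 2·84.25 = 180.75.

180.75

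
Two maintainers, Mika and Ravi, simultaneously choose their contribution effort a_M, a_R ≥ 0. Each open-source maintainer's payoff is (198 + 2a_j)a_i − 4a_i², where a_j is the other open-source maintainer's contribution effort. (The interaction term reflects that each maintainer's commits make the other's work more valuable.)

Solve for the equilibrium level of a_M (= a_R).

Mika's payoff is (198 + 2a_R)a_M − 4a_M².
∂π/∂a_M = 198 + 2a_R − 8a_M = 0, so a_M = 24.75 + 0.25a_R.
By symmetry a_R = a_M; substituting into the reaction function, 0.75a_M = 24.75 and a_M = 33.

33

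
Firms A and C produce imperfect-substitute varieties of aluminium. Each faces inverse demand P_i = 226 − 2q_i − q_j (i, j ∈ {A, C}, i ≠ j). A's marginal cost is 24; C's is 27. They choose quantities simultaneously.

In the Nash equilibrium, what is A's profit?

3296.72

Firm A's profit: π = q_A(226 − 2q_A − q_C) − 24q_A.
∂π/∂q_A = 202 − 4q_A − q_C = 0 ⇒ q_A = 50.5 − 0.25q_C.
Similarly q_C = 49.75 − 0.25q_A.
Substituting the second reaction function into the first: q_A = 50.5 − 0.25(49.75 − 0.25q_A), which gives 0.9375q_A = 38.0625 ⇒ q_A = 40.6.
Then q_C = 49.75 − 0.25·40.6 = 39.6.
P_A = 226 − 2·40.6 − 39.6 = 105.2.
Profit = (105.2 − 24)·40.6 = 3296.72.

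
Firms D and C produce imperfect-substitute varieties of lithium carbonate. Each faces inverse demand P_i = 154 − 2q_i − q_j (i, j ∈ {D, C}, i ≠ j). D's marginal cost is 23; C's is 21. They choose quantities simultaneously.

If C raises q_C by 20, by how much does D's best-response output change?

-5

Firm D's profit: π = q_D(154 − 2q_D − q_C) − 23q_D.
∂π/∂q_D = 131 − 4q_D − q_C = 0 ⇒ q_D = 32.75 − 0.25q_C.
The reaction-function slope is −0.25, so a 20-unit rise in q_C moves q_D by −0.25 × 20 = −5. D's best response falls — the actions are strategic substitutes.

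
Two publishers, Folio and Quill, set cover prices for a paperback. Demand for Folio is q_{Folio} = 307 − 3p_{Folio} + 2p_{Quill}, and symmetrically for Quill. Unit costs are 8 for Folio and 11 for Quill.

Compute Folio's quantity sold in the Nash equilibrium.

225.9375

Folio's profit: π = (p_{Folio} − 8)(307 − 3p_{Folio} + 2p_{Quill}).
∂π/∂p_{Folio} = 331 − 6p_{Folio} + 2p_{Quill} = 0 ⇒ p_{Folio} = 331/6 + (1/3)p_{Quill}.
Similarly p_{Quill} = 170/3 + (1/3)p_{Folio}.
Substituting the second reaction function into the first: p_{Folio} = 331/6 + (1/3)(170/3 + (1/3)p_{Folio}), which gives (8/9)p_{Folio} = 1333/18 ⇒ p_{Folio} = 83.3125.
Then p_{Quill} = 170/3 + (1/3)·83.3125 = 84.4375.
q_{Folio} = 307 − 3·83.3125 + 2·84.4375 = 225.9375.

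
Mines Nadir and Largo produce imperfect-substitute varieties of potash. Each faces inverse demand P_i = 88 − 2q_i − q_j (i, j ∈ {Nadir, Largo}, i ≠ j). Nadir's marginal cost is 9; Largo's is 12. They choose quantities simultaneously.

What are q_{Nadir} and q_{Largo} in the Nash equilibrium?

16, 15

Mine Nadir's profit: π = q_{Nadir}(88 − 2q_{Nadir} − q_{Largo}) − 9q_{Nadir}.
∂π/∂q_{Nadir} = 79 − 4q_{Nadir} − q_{Largo} = 0 ⇒ q_{Nadir} = 19.75 − 0.25q_{Largo}.
Similarly q_{Largo} = 19 − 0.25q_{Nadir}.
Solving the two reaction functions simultaneously: (1 − (−0.25)(−0.25))q_{Nadir} = 19.75 − 0.25·19, so 0.9375q_{Nadir} = 15 and q_{Nadir} = 16.
Then q_{Largo} = 19 − 0.25·16 = 15.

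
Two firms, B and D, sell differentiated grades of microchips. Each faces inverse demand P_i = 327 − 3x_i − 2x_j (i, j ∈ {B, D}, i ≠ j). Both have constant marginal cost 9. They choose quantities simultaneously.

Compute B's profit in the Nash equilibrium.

Firm B's profit: π = x_B(327 − 3x_B − 2x_D) − 9x_B.
∂π/∂x_B = 318 − 6x_B − 2x_D = 0 ⇒ x_B = 53 − (1/3)x_D.
Setting x_B = x_D in the reaction function: x_B = 53 − (1/3)x_B, so x_B = 53 / (4/3) = 39.75.
P_B = 327 − 3·39.75 − 2·39.75 = 128.25.
Profit = (128.25 − 9)·39.75 = 4740.1875.

4740.1875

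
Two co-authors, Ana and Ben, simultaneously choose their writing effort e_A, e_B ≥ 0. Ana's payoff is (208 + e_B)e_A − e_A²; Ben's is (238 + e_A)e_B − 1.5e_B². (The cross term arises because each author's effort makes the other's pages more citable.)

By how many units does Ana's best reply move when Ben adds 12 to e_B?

Expanding Ana's payoff: 208e_A + e_Be_A − e_A².
∂π/∂e_A = 208 + e_B − 2e_A = 0, so e_A = 104 + 0.5e_B.
The reaction-function slope is 0.5, so a 12-unit rise in e_B moves e_A by 0.5 × 12 = 6. Ana's best response rises — the actions are strategic complements.

6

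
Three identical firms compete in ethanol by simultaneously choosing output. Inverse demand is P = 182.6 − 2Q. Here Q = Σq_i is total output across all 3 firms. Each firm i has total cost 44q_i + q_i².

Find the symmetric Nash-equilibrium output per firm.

13.86

A representative firm's profit is π_i = q_i(182.6 − 2Q) − 44q_i − q_i², with Q = q_i + Σ_{j≠i} q_j.
First-order condition: 138.6 − 6q_i − 2Σ_{j≠i} q_j = 0.
With identical firms, set every q_j = q: then 138.6 − 6q − 4q = 0, i.e. q = 138.6/10 = 13.86.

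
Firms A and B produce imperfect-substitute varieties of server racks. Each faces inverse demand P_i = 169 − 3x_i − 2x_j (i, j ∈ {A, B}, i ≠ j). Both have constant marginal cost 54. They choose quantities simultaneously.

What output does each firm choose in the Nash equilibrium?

14.375

Firm A's profit: π = x_A(169 − 3x_A − 2x_B) − 54x_A.
∂π/∂x_A = 115 − 6x_A − 2x_B = 0 ⇒ x_A = 115/6 − (1/3)x_B.
The game is symmetric, so in equilibrium x_B = x_A: the reaction function gives (4/3)x_A = 115/6, hence x_A = 14.375.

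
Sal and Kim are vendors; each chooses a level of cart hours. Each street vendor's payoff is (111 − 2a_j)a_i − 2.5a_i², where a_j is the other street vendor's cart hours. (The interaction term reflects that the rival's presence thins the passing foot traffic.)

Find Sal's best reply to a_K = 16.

Sal's payoff is (111 − 2a_K)a_S − 2.5a_S².
∂π/∂a_S = 111 − 2a_K − 5a_S = 0, so a_S = 22.2 − 0.4a_K.
At a_K = 16: a_S = 22.2 − 0.4·16 = 15.8.

15.8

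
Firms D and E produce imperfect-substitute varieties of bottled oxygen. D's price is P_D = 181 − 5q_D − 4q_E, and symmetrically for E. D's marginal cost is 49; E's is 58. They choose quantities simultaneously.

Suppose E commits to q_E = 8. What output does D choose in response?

10

Firm D's profit: π = q_D(181 − 5q_D − 4q_E) − 49q_D.
∂π/∂q_D = 132 − 10q_D − 4q_E = 0 ⇒ q_D = 13.2 − 0.4q_E.
At q_E = 8: q_D = 13.2 − 0.4·8 = 10.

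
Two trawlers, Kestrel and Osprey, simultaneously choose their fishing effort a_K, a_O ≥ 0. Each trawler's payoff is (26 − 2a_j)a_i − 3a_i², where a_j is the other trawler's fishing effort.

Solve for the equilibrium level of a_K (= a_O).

Kestrel's payoff is (26 − 2a_O)a_K − 3a_K².
∂π/∂a_K = 26 − 2a_O − 6a_K = 0, so a_K = 13/3 − (1/3)a_O.
The game is symmetric, so in equilibrium a_O = a_K: the reaction function gives (4/3)a_K = 13/3, hence a_K = 3.25.

3.25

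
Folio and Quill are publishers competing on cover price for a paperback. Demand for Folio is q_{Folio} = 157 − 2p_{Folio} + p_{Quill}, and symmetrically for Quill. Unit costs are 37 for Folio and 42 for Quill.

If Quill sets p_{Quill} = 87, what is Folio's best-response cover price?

79.5

Folio's profit: π = (p_{Folio} − 37)(157 − 2p_{Folio} + p_{Quill}).
∂π/∂p_{Folio} = 231 − 4p_{Folio} + p_{Quill} = 0 ⇒ p_{Folio} = 57.75 + 0.25p_{Quill}.
At p_{Quill} = 87: p_{Folio} = 57.75 + 0.25·87 = 79.5.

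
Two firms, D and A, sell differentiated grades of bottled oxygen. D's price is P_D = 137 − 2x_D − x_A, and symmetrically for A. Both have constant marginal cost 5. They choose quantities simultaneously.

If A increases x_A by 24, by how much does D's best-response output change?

Firm D's profit: π = x_D(137 − 2x_D − x_A) − 5x_D.
∂π/∂x_D = 132 − 4x_D − x_A = 0 ⇒ x_D = 33 − 0.25x_A.
The reaction-function slope is −0.25, so a 24-unit rise in x_A moves x_D by −0.25 × 24 = −6. D's best response falls — the actions are strategic substitutes.

-6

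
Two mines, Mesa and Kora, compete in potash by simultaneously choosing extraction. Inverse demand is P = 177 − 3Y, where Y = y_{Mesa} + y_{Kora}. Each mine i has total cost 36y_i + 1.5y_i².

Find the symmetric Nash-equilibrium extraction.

Mine Mesa's profit: π = y_{Mesa}(177 − 3(y_{Mesa} + y_{Kora})) − 36y_{Mesa} − 1.5y_{Mesa}².
∂π/∂y_{Mesa} = 141 − 9y_{Mesa} − 3y_{Kora} = 0, so y_{Mesa} = 47/3 − (1/3)y_{Kora}.
By symmetry y_{Kora} = y_{Mesa}; substituting into the reaction function, (4/3)y_{Mesa} = 47/3 and y_{Mesa} = 11.75.

11.75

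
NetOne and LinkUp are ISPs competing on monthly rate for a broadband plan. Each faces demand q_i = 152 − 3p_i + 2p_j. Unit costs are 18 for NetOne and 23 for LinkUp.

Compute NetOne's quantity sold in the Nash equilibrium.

NetOne's profit: π = (p_{NetOne} − 18)(152 − 3p_{NetOne} + 2p_{LinkUp}).
∂π/∂p_{NetOne} = 206 − 6p_{NetOne} + 2p_{LinkUp} = 0 ⇒ p_{NetOne} = 103/3 + (1/3)p_{LinkUp}.
Similarly p_{LinkUp} = 221/6 + (1/3)p_{NetOne}.
Solving the two reaction functions simultaneously: (1 − (1/3)(1/3))p_{NetOne} = 103/3 + (1/3)·(221/6), so (8/9)p_{NetOne} = 839/18 and p_{NetOne} = 52.4375.
Then p_{LinkUp} = 221/6 + (1/3)·52.4375 = 54.3125.
q_{NetOne} = 152 − 3·52.4375 + 2·54.3125 = 103.3125.

103.3125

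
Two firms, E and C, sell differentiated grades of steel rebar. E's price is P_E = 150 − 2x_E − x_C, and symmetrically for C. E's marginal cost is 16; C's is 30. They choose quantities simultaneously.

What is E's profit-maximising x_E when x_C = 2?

Firm E's profit: π = x_E(150 − 2x_E − x_C) − 16x_E.
∂π/∂x_E = 134 − 4x_E − x_C = 0 ⇒ x_E = 33.5 − 0.25x_C.
At x_C = 2: x_E = 33.5 − 0.25·2 = 33.

33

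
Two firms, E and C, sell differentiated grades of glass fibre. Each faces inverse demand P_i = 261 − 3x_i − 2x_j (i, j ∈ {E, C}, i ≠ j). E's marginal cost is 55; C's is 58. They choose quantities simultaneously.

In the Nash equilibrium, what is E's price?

132.8125

Firm E's profit: π = x_E(261 − 3x_E − 2x_C) − 55x_E.
∂π/∂x_E = 206 − 6x_E − 2x_C = 0 ⇒ x_E = 103/3 − (1/3)x_C.
Similarly x_C = 203/6 − (1/3)x_E.
Substituting the second reaction function into the first: x_E = 103/3 − (1/3)(203/6 − (1/3)x_E), which gives (8/9)x_E = 415/18 ⇒ x_E = 25.9375.
Then x_C = 203/6 − (1/3)·25.9375 = 25.1875.
P_E = 261 − 3·25.9375 − 2·25.1875 = 132.8125.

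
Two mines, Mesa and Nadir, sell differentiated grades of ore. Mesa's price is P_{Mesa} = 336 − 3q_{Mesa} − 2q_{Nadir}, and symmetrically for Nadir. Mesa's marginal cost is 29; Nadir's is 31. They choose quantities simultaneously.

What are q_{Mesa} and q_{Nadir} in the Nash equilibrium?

Mine Mesa's profit: π = q_{Mesa}(336 − 3q_{Mesa} − 2q_{Nadir}) − 29q_{Mesa}.
∂π/∂q_{Mesa} = 307 − 6q_{Mesa} − 2q_{Nadir} = 0 ⇒ q_{Mesa} = 307/6 − (1/3)q_{Nadir}.
Similarly q_{Nadir} = 305/6 − (1/3)q_{Mesa}.
Solving the two reaction functions simultaneously: (1 − (−1/3)(−1/3))q_{Mesa} = 307/6 − (1/3)·(305/6), so (8/9)q_{Mesa} = 308/9 and q_{Mesa} = 38.5.
Then q_{Nadir} = 305/6 − (1/3)·38.5 = 38.

38.5, 38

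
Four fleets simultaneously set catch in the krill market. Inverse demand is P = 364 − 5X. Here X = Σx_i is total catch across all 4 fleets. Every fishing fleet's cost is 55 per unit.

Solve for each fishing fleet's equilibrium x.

12.36

A representative fishing fleet's profit is π_i = x_i(364 − 5X) − 55x_i, with X = x_i + Σ_{j≠i} x_j.
First-order condition: 309 − 10x_i − 5Σ_{j≠i} x_j = 0.
With identical fishing fleets, set every x_j = x: then 309 − 10x − 15x = 0, i.e. x = 309/25 = 12.36.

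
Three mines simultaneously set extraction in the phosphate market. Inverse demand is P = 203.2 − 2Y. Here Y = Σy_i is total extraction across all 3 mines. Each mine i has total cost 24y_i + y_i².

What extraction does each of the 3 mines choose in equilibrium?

A representative mine's profit is π_i = y_i(203.2 − 2Y) − 24y_i − y_i², with Y = y_i + Σ_{j≠i} y_j.
First-order condition: 179.2 − 6y_i − 2Σ_{j≠i} y_j = 0.
Imposing symmetry (y_j = y for all j) turns Σ_{j≠i} y_j into 2y, so 179.2 = 10y and y = 17.92.

17.92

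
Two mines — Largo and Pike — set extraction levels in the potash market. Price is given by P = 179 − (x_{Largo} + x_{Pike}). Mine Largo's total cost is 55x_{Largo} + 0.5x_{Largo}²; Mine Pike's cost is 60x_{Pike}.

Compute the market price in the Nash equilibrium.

Mine Largo's profit: π = x_{Largo}(179 − (x_{Largo} + x_{Pike})) − 55x_{Largo} − 0.5x_{Largo}².
∂π/∂x_{Largo} = 124 − 3x_{Largo} − x_{Pike} = 0, so x_{Largo} = 124/3 − (1/3)x_{Pike}.
For Pike: ∂π/∂x_{Pike} = 119 − 2x_{Pike} − x_{Largo} = 0 ⇒ x_{Pike} = 59.5 − 0.5x_{Largo}.
Plugging x_{Pike} into Largo's best response: x_{Largo} = 124/3 − (1/3)(59.5 − 0.5x_{Largo}) ⇒ (5/6)x_{Largo} = 21.5, so x_{Largo} = 25.8.
Then x_{Pike} = 59.5 − 0.5·25.8 = 46.6.
Equilibrium price: P = 179 − 72.4 = 106.6.

106.6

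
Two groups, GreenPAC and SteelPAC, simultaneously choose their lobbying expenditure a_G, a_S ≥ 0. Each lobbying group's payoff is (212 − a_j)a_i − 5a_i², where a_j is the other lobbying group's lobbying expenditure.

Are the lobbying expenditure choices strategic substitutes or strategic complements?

strategic substitutes

GreenPAC's payoff is (212 − a_S)a_G − 5a_G².
∂π/∂a_G = 212 − a_S − 10a_G = 0, so a_G = 21.2 − 0.1a_S.
The best-response slope da_G/da_S = −0.1 < 0: the reaction function is downward-sloping, so the choices are strategic substitutes.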